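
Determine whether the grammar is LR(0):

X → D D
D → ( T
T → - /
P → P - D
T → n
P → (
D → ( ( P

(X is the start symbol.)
No. Shift-reduce conflict between [D → ( ( P .] and [P → P . - D]

Augment with X' → X and build the canonical LR(0) collection (I0 = CLOSURE({[X' → . X]}), then GOTO on every symbol after a dot until no new states appear). It has 14 states:
  I0: { [D → . ( ( P], [D → . ( T], [X → . D D], [X' → . X] }  — shift
  I1: { [D → ( . ( P], [D → ( . T], [T → . - /], [T → . n] }  — shift
  I2: { [D → . ( ( P], [D → . ( T], [X → D . D] }  — shift
  I3: { [X' → X .] }  — accept
  I4: { [X → D D .] }  — reduce
  I5: { [D → ( ( . P], [P → . (], [P → . P - D] }  — shift
  I6: { [T → - . /] }  — shift
  I7: { [D → ( T .] }  — reduce
  I8: { [T → n .] }  — reduce
  I9: { [T → - / .] }  — reduce
  I10: { [P → ( .] }  — reduce
  I11: { [D → ( ( P .], [P → P . - D] }  — shift, reduce
  I12: { [D → . ( ( P], [D → . ( T], [P → P - . D] }  — shift
  I13: { [P → P - D .] }  — reduce

Conflict in state I11:
  Shift-reduce conflict between [D → ( ( P .] and [P → P . - D]
So the grammar is NOT LR(0).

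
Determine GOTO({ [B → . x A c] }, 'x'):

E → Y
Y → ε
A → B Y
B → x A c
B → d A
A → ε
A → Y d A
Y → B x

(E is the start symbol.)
GOTO(I, 'x') = CLOSURE({ [A → αX.β] : [A → α.Xβ] ∈ I, X = 'x' })

Items with dot before 'x', with the dot advanced:
  [B → . x A c] → [B → x . A c]
Closure of the advanced items:
  [B → x . A c] has the dot before A: add [A → . B Y], [A → .], [A → . Y d A]
  [A → . B Y] has the dot before B: add [B → . x A c], [B → . d A]
  [A → . Y d A] has the dot before Y: add [Y → .], [Y → . B x]

GOTO = { [A → . B Y], [A → . Y d A], [A → .], [B → . d A], [B → . x A c], [B → x . A c], [Y → . B x], [Y → .] }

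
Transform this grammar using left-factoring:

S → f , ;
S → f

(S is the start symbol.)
Left-factoring transforms A → αβ₁ | αβ₂ into A → αA' and A' → β₁ | β₂
(α is the longest common prefix among the alternatives). Repeat until
no nonterminal has two alternatives with a common prefix.

Round 1: S has alternatives sharing prefix 'f'. Introduce S': S → f S'
  Add: S' → , ;
  Add: S' → ε

No remaining common prefixes — done.

Resulting grammar:
S → f S'
S' → , ;
S' → ε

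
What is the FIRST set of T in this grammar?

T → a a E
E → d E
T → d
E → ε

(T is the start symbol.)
To compute FIRST(T), examine every production with T on the left-hand side, reading each right-hand side left to right until a non-nullable symbol is reached.

From T → a a E:
  - a is a terminal: add 'a' and stop
From T → d:
  - d is a terminal: add 'd' and stop

Collecting: FIRST(T) = { 'a', 'd' }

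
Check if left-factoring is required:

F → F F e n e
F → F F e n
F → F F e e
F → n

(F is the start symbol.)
Yes, F has productions with common prefix 'F F e'

Left-factoring is needed when two productions for the same non-terminal
share a common prefix on the right-hand side.

Productions for F:
  F → F F e n e
  F → F F e n
  F → F F e e
  F → n

Found common prefix 'F F e' in productions for F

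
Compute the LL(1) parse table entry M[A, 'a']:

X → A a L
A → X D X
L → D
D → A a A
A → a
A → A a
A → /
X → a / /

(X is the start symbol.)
A → X D X, A → a, A → A a

To find M[A, 'a'], we find productions for A where 'a' is in the predict set (PREDICT(N → α) = (FIRST(α) \ {ε}) ∪ (FOLLOW(N) if α ⇒* ε)).

Relevant sets:
  FIRST(X) = { '/', 'a' }
  FIRST(A) = { '/', 'a' }

A → X D X: PREDICT = { '/', 'a' }
  'a' is in predict set, so this production goes in M[A, 'a']
A → a: PREDICT = { 'a' }
  'a' is in predict set, so this production goes in M[A, 'a']
A → A a: PREDICT = { '/', 'a' }
  'a' is in predict set, so this production goes in M[A, 'a']
A → /: PREDICT = { '/' }

M[A, 'a'] = A → X D X, A → a, A → A a  (a multiply-defined cell — the grammar is not LL(1))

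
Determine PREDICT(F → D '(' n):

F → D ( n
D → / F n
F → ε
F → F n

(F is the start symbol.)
PREDICT(F → D '(' n) = (FIRST(RHS) \ {ε}) ∪ (FOLLOW(F) if ε ∈ FIRST(RHS), i.e. RHS ⇒* ε)
FIRST(D) = { '/' }
FIRST(D '(' n) = { '/' }
ε ∉ FIRST(D '(' n), so FOLLOW(F) is not added.
PREDICT(F → D '(' n) = { '/' }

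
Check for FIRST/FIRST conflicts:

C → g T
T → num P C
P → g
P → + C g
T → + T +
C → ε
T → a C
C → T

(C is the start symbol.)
A FIRST/FIRST conflict occurs when two productions N → α and N → β for the same non-terminal have FIRST(α) ∩ FIRST(β) ≠ ∅ (with ε ∈ FIRST of a nullable right-hand side, so two nullable alternatives also conflict).

FIRST sets of the non-terminals at (or reachable through a nullable prefix from) the front of some alternative:
  FIRST(T) = { '+', 'a', 'num' }

Productions for C:
  C → g T: FIRST = { 'g' }
  C → ε: FIRST = { ε }
  C → T: FIRST = { '+', 'a', 'num' }
Productions for T:
  T → num P C: FIRST = { 'num' }
  T → + T +: FIRST = { '+' }
  T → a C: FIRST = { 'a' }
Productions for P:
  P → g: FIRST = { 'g' }
  P → + C g: FIRST = { '+' }

All alternatives of each non-terminal have pairwise disjoint FIRST sets.

Answer: No FIRST/FIRST conflicts.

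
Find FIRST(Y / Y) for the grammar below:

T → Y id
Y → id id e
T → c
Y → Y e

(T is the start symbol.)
{ 'id' }

FIRST sets of the non-terminals involved (from the grammar, by fixed-point iteration):
  FIRST(Y) = { 'id' }

To compute FIRST(Y / Y), process the symbols left to right:
Symbol Y is a non-terminal. Add FIRST(Y) \ {ε} = { 'id' }
Y is not nullable (ε ∉ FIRST(Y)), so stop here.
FIRST(Y / Y) = { 'id' }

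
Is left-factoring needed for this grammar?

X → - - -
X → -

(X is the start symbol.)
Yes, X has productions with common prefix '-'

Left-factoring is needed when two productions for the same non-terminal
share a common prefix on the right-hand side.

Productions for X:
  X → - - -
  X → -

Found common prefix '-' in productions for X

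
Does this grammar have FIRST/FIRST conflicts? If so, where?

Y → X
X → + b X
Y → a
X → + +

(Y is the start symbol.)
FIRST sets of the non-terminals at (or reachable through a nullable prefix from) the front of some alternative:
  FIRST(X) = { '+' }

Productions for Y:
  Y → X: FIRST = { '+' }
  Y → a: FIRST = { 'a' }
Productions for X:
  X → + b X: FIRST = { '+' }
  X → + +: FIRST = { '+' }

Conflict for X: X → + b X and X → + +
  Overlap: { '+' }

Answer: Yes. X → '+' b X / X → '+' '+' on { '+' }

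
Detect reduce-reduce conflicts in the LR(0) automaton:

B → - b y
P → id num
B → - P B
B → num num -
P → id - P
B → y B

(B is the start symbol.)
A reduce-reduce conflict occurs when an LR(0) state has two complete items [A → α .] and [B → β .] — both call for a reduction, and with no lookahead the parser cannot choose between them.

Augment with B' → B and build the canonical LR(0) collection (I0 = CLOSURE({[B' → . B]}), then GOTO on every symbol after a dot until no new states appear). It has 16 states:
  I0: { [B → . - P B], [B → . - b y], [B → . num num -], [B → . y B], [B' → . B] }  — shift
  I1: { [B → - . P B], [B → - . b y], [P → . id - P], [P → . id num] }  — shift
  I2: { [B' → B .] }  — accept
  I3: { [B → num . num -] }  — shift
  I4: { [B → . - P B], [B → . - b y], [B → . num num -], [B → . y B], [B → y . B] }  — shift
  I5: { [B → y B .] }  — reduce
  I6: { [B → num num . -] }  — shift
  I7: { [B → num num - .] }  — reduce
  I8: { [B → - P . B], [B → . - P B], [B → . - b y], [B → . num num -], [B → . y B] }  — shift
  I9: { [B → - b . y] }  — shift
  I10: { [P → id . - P], [P → id . num] }  — shift
  I11: { [P → . id - P], [P → . id num], [P → id - . P] }  — shift
  I12: { [P → id num .] }  — reduce
  I13: { [P → id - P .] }  — reduce
  I14: { [B → - b y .] }  — reduce
  I15: { [B → - P B .] }  — reduce

No state contains more than one complete item.

Answer: No reduce-reduce conflicts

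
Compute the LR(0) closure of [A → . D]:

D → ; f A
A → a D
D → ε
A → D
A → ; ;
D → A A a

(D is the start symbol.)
{ [A → . ; ;], [A → . D], [A → . a D], [D → . ; f A], [D → . A A a], [D → .] }

To compute CLOSURE, for each item [A → α.Bβ] where B is a non-terminal, add [B → .γ] for all productions B → γ; repeat for the newly added items until nothing changes.

Start with: [A → . D]
  [A → . D] has the dot before D: add [D → . ; f A], [D → .], [D → . A A a]
  [D → . A A a] has the dot before A: add [A → . a D], [A → . ; ;]
No further items can be added.

CLOSURE = { [A → . ; ;], [A → . D], [A → . a D], [D → . ; f A], [D → . A A a], [D → .] }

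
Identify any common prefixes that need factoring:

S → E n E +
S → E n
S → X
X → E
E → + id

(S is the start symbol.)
Yes, S has productions with common prefix 'E n'

Left-factoring is needed when two productions for the same non-terminal
share a common prefix on the right-hand side.

Productions for S:
  S → E n E +
  S → E n
  S → X

Found common prefix 'E n' in productions for S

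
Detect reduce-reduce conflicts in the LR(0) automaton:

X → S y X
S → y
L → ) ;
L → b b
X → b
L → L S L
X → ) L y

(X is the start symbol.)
Augment with X' → X and build the canonical LR(0) collection (I0 = CLOSURE({[X' → . X]}), then GOTO on every symbol after a dot until no new states appear). It has 16 states:
  I0: { [S → . y], [X → . ) L y], [X → . S y X], [X → . b], [X' → . X] }  — shift
  I1: { [L → . ) ;], [L → . L S L], [L → . b b], [X → ) . L y] }  — shift
  I2: { [X → S . y X] }  — shift
  I3: { [X' → X .] }  — accept
  I4: { [X → b .] }  — reduce
  I5: { [S → y .] }  — reduce
  I6: { [S → . y], [X → . ) L y], [X → . S y X], [X → . b], [X → S y . X] }  — shift
  I7: { [X → S y X .] }  — reduce
  I8: { [L → ) . ;] }  — shift
  I9: { [L → L . S L], [S → . y], [X → ) L . y] }  — shift
  I10: { [L → b . b] }  — shift
  I11: { [L → b b .] }  — reduce
  I12: { [L → . ) ;], [L → . L S L], [L → . b b], [L → L S . L] }  — shift
  I13: { [S → y .], [X → ) L y .] }  — 2 reduces
  I14: { [L → L . S L], [L → L S L .], [S → . y] }  — shift, reduce
  I15: { [L → ) ; .] }  — reduce

I13 contains complete items [S → y .], [X → ) L y .] — reduce-reduce conflict.

Answer: Yes — I13: [S → y .] vs [X → ) L y .]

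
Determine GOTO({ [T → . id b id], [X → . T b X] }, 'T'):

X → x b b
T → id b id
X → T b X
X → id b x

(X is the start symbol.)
{ [X → T . b X] }

GOTO(I, 'T') = CLOSURE({ [A → αX.β] : [A → α.Xβ] ∈ I, X = 'T' })

Items with dot before 'T', with the dot advanced:
  [X → . T b X] → [X → T . b X]
Closure adds nothing (no advanced item has the dot before a non-terminal).

GOTO = { [X → T . b X] }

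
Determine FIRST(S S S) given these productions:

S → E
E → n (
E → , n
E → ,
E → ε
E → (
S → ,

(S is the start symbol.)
FIRST sets of the non-terminals involved (from the grammar, by fixed-point iteration):
  FIRST(S) = { '(', ',', 'n', ε }

To compute FIRST(S S S), process the symbols left to right:
Symbol S is a non-terminal. Add FIRST(S) \ {ε} = { '(', ',', 'n' }
S is nullable (ε ∈ FIRST(S)), continue to the next symbol.
Symbol S is a non-terminal. Add FIRST(S) \ {ε} = { '(', ',', 'n' }
S is nullable (ε ∈ FIRST(S)), continue to the next symbol.
Symbol S is a non-terminal. Add FIRST(S) \ {ε} = { '(', ',', 'n' }
S is nullable (ε ∈ FIRST(S)), continue to the next symbol.
All symbols are nullable, so ε is in the result.
FIRST(S S S) = { '(', ',', 'n', ε }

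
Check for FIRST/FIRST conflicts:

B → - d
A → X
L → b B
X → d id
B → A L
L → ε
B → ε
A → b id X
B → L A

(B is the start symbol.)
Yes. B → A L / B → L A on { 'b', 'd' }

FIRST sets of the non-terminals at (or reachable through a nullable prefix from) the front of some alternative:
  FIRST(A) = { 'b', 'd' }
  FIRST(L) = { 'b', ε }
  FIRST(X) = { 'd' }

Productions for B:
  B → - d: FIRST = { '-' }
  B → A L: FIRST = { 'b', 'd' }
  B → ε: FIRST = { ε }
  B → L A: FIRST = { 'b', 'd' }
Productions for A:
  A → X: FIRST = { 'd' }
  A → b id X: FIRST = { 'b' }
Productions for L:
  L → b B: FIRST = { 'b' }
  L → ε: FIRST = { ε }
X has only one production, so no FIRST/FIRST conflict is possible there.

Conflict for B: B → A L and B → L A
  Overlap: { 'b', 'd' }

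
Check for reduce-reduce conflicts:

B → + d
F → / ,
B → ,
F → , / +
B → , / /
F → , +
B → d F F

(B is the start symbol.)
No reduce-reduce conflicts

A reduce-reduce conflict occurs when an LR(0) state has two complete items [A → α .] and [B → β .] — both call for a reduction, and with no lookahead the parser cannot choose between them.

Augment with B' → B and build the canonical LR(0) collection (I0 = CLOSURE({[B' → . B]}), then GOTO on every symbol after a dot until no new states appear). It has 16 states:
  I0: { [B → . + d], [B → . , / /], [B → . ,], [B → . d F F], [B' → . B] }  — shift
  I1: { [B → + . d] }  — shift
  I2: { [B → , . / /], [B → , .] }  — shift, reduce
  I3: { [B' → B .] }  — accept
  I4: { [B → d . F F], [F → . , +], [F → . , / +], [F → . / ,] }  — shift
  I5: { [F → , . +], [F → , . / +] }  — shift
  I6: { [F → / . ,] }  — shift
  I7: { [B → d F . F], [F → . , +], [F → . , / +], [F → . / ,] }  — shift
  I8: { [B → d F F .] }  — reduce
  I9: { [F → / , .] }  — reduce
  I10: { [F → , + .] }  — reduce
  I11: { [F → , / . +] }  — shift
  I12: { [F → , / + .] }  — reduce
  I13: { [B → , / . /] }  — shift
  I14: { [B → , / / .] }  — reduce
  I15: { [B → + d .] }  — reduce

No state contains more than one complete item.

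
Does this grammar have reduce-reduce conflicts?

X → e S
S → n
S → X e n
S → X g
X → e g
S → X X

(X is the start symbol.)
A reduce-reduce conflict occurs when an LR(0) state has two complete items [A → α .] and [B → β .] — both call for a reduction, and with no lookahead the parser cannot choose between them.

Augment with X' → X and build the canonical LR(0) collection (I0 = CLOSURE({[X' → . X]}), then GOTO on every symbol after a dot until no new states appear). It has 11 states:
  I0: { [X → . e S], [X → . e g], [X' → . X] }  — shift
  I1: { [X' → X .] }  — accept
  I2: { [S → . X X], [S → . X e n], [S → . X g], [S → . n], [X → . e S], [X → . e g], [X → e . S], [X → e . g] }  — shift
  I3: { [X → e S .] }  — reduce
  I4: { [S → X . X], [S → X . e n], [S → X . g], [X → . e S], [X → . e g] }  — shift
  I5: { [X → e g .] }  — reduce
  I6: { [S → n .] }  — reduce
  I7: { [S → X X .] }  — reduce
  I8: { [S → . X X], [S → . X e n], [S → . X g], [S → . n], [S → X e . n], [X → . e S], [X → . e g], [X → e . S], [X → e . g] }  — shift
  I9: { [S → X g .] }  — reduce
  I10: { [S → X e n .], [S → n .] }  — 2 reduces

I10 contains complete items [S → X e n .], [S → n .] — reduce-reduce conflict.

Answer: Yes — I10: [S → X e n .] vs [S → n .]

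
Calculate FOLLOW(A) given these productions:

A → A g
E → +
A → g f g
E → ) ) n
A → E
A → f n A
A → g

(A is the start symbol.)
{ $, 'g' }

A is the start symbol, so $ ∈ FOLLOW(A).
In A → A g: A is followed by g, add FIRST(g) \ {ε} = { 'g' }
In A → f n A: A is at the end; this adds FOLLOW(A) to itself — nothing new

Taking the union: FOLLOW(A) = { $, 'g' }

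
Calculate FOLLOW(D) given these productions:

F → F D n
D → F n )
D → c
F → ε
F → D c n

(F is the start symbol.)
{ 'c', 'n' }

To compute FOLLOW(D), find every occurrence of D on a right-hand side N → α D β: add FIRST(β) \ {ε}, and if β is empty or nullable also add FOLLOW(N). Iterate to a fixed point.

In F → F D n: D is followed by n, add FIRST(n) \ {ε} = { 'n' }
In F → D c n: D is followed by c n, add FIRST(c n) \ {ε} = { 'c' }

Taking the union: FOLLOW(D) = { 'c', 'n' }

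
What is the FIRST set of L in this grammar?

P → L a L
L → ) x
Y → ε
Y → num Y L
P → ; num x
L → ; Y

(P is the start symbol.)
{ ')', ';' }

From L → ) x:
  - ')' is a terminal: add ')' and stop
From L → ; Y:
  - ';' is a terminal: add ';' and stop

Collecting: FIRST(L) = { ')', ';' }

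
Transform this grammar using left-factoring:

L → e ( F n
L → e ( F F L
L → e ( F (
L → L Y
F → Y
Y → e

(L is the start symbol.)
Left-factoring transforms A → αβ₁ | αβ₂ into A → αA' and A' → β₁ | β₂
(α is the longest common prefix among the alternatives). Repeat until
no nonterminal has two alternatives with a common prefix.

Round 1: L has alternatives sharing prefix 'e ( F'. Introduce L': L → e ( F L'
  Add: L' → n
  Add: L' → F L
  Add: L' → (

No remaining common prefixes — done.

Resulting grammar:
L → e ( F L'
L' → n
L' → F L
L' → (
L → L Y
F → Y
Y → e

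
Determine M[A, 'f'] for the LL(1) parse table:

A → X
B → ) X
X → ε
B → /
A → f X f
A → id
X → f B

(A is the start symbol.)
To find M[A, 'f'], we find productions for A where 'f' is in the predict set (PREDICT(N → α) = (FIRST(α) \ {ε}) ∪ (FOLLOW(N) if α ⇒* ε)).

Relevant sets:
  FIRST(X) = { 'f', ε }
  FOLLOW(A) = { $ }

A → X: PREDICT = { $, 'f' }
  'f' is in predict set, so this production goes in M[A, 'f']
A → f X f: PREDICT = { 'f' }
  'f' is in predict set, so this production goes in M[A, 'f']
A → id: PREDICT = { 'id' }

M[A, 'f'] = A → X, A → f X f  (a multiply-defined cell — the grammar is not LL(1))

Answer: A → X, A → f X f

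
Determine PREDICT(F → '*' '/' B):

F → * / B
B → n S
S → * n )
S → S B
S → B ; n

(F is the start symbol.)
{ '*' }

PREDICT(F → '*' '/' B) = (FIRST(RHS) \ {ε}) ∪ (FOLLOW(F) if ε ∈ FIRST(RHS), i.e. RHS ⇒* ε)
FIRST('*' '/' B) = { '*' }
ε ∉ FIRST('*' '/' B), so FOLLOW(F) is not added.
PREDICT(F → '*' '/' B) = { '*' }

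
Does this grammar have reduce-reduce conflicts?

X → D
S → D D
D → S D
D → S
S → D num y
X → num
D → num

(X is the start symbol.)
A reduce-reduce conflict occurs when an LR(0) state has two complete items [A → α .] and [B → β .] — both call for a reduction, and with no lookahead the parser cannot choose between them.

Augment with X' → X and build the canonical LR(0) collection (I0 = CLOSURE({[X' → . X]}), then GOTO on every symbol after a dot until no new states appear). It has 10 states:
  I0: { [D → . S D], [D → . S], [D → . num], [S → . D D], [S → . D num y], [X → . D], [X → . num], [X' → . X] }  — shift
  I1: { [D → . S D], [D → . S], [D → . num], [S → . D D], [S → . D num y], [S → D . D], [S → D . num y], [X → D .] }  — shift, reduce
  I2: { [D → . S D], [D → . S], [D → . num], [D → S . D], [D → S .], [S → . D D], [S → . D num y] }  — shift, reduce
  I3: { [X' → X .] }  — accept
  I4: { [D → num .], [X → num .] }  — 2 reduces
  I5: { [D → . S D], [D → . S], [D → . num], [D → S D .], [S → . D D], [S → . D num y], [S → D . D], [S → D . num y] }  — shift, reduce
  I6: { [D → num .] }  — reduce
  I7: { [D → . S D], [D → . S], [D → . num], [S → . D D], [S → . D num y], [S → D . D], [S → D . num y], [S → D D .] }  — shift, reduce
  I8: { [D → num .], [S → D num . y] }  — shift, reduce
  I9: { [S → D num y .] }  — reduce

I4 contains complete items [D → num .], [X → num .] — reduce-reduce conflict.

Answer: Yes — I4: [D → num .] vs [X → num .]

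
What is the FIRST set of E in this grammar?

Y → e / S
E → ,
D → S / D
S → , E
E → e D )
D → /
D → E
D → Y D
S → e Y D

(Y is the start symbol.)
To compute FIRST(E), examine every production with E on the left-hand side, reading each right-hand side left to right until a non-nullable symbol is reached.

From E → ,:
  - ',' is a terminal: add ',' and stop
From E → e D ):
  - e is a terminal: add 'e' and stop

Collecting: FIRST(E) = { ',', 'e' }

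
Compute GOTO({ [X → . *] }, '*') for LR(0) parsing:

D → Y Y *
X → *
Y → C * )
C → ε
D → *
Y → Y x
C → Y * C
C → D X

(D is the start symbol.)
{ [X → * .] }

GOTO(I, '*') = CLOSURE({ [A → αX.β] : [A → α.Xβ] ∈ I, X = '*' })

Items with dot before '*', with the dot advanced:
  [X → . *] → [X → * .]
Closure adds nothing (no advanced item has the dot before a non-terminal).

GOTO = { [X → * .] }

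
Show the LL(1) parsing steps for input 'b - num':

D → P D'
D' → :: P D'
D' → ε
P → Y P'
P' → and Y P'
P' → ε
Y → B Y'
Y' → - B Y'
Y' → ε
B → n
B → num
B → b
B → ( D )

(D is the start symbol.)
LL(1) parsing maintains a stack (initially the start symbol over $) and the input. At each step: if the stack top is a terminal, match it against the current input token; if it is a non-terminal N, replace it with the RHS of M[N, lookahead] (the unique production whose predict set contains the lookahead).

Stack is shown with the top on the left.

Stack           Input      Action
---------------------------------
D $             b - num $  output D → P D'
P D' $          b - num $  output P → Y P'
Y P' D' $       b - num $  output Y → B Y'
B Y' P' D' $    b - num $  output B → b
b Y' P' D' $    b - num $  match 'b'
Y' P' D' $      - num $    output Y' → - B Y'
- B Y' P' D' $  - num $    match '-'
B Y' P' D' $    num $      output B → num
num Y' P' D' $  num $      match 'num'
Y' P' D' $      $          output Y' → ε
P' D' $         $          output P' → ε
D' $            $          output D' → ε
$               $          accept

The string is accepted.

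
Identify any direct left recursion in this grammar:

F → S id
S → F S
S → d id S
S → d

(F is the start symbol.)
Direct left recursion occurs when N → N α for some non-terminal N (the right-hand side begins with the left-hand side itself).

F → S id: starts with S
S → F S: starts with F
S → d id S: starts with d
S → d: starts with d

No direct left recursion found.

Answer: No direct left recursion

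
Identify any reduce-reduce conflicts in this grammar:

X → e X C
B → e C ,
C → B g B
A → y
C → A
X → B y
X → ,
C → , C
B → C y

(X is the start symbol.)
No reduce-reduce conflicts

Augment with X' → X and build the canonical LR(0) collection (I0 = CLOSURE({[X' → . X]}), then GOTO on every symbol after a dot until no new states appear). It has 20 states:
  I0: { [A → . y], [B → . C y], [B → . e C ,], [C → . , C], [C → . A], [C → . B g B], [X → . ,], [X → . B y], [X → . e X C], [X' → . X] }  — shift
  I1: { [A → . y], [B → . C y], [B → . e C ,], [C → , . C], [C → . , C], [C → . A], [C → . B g B], [X → , .] }  — shift, reduce
  I2: { [C → A .] }  — reduce
  I3: { [C → B . g B], [X → B . y] }  — shift
  I4: { [B → C . y] }  — shift
  I5: { [X' → X .] }  — accept
  I6: { [A → . y], [B → . C y], [B → . e C ,], [B → e . C ,], [C → . , C], [C → . A], [C → . B g B], [X → . ,], [X → . B y], [X → . e X C], [X → e . X C] }  — shift
  I7: { [A → y .] }  — reduce
  I8: { [B → C . y], [B → e C . ,] }  — shift
  I9: { [A → . y], [B → . C y], [B → . e C ,], [C → . , C], [C → . A], [C → . B g B], [X → e X . C] }  — shift
  I10: { [A → . y], [B → . C y], [B → . e C ,], [C → , . C], [C → . , C], [C → . A], [C → . B g B] }  — shift
  I11: { [C → B . g B] }  — shift
  I12: { [B → C . y], [X → e X C .] }  — shift, reduce
  I13: { [A → . y], [B → . C y], [B → . e C ,], [B → e . C ,], [C → . , C], [C → . A], [C → . B g B] }  — shift
  I14: { [B → C y .] }  — reduce
  I15: { [A → . y], [B → . C y], [B → . e C ,], [C → . , C], [C → . A], [C → . B g B], [C → B g . B] }  — shift
  I16: { [C → B . g B], [C → B g B .] }  — shift, reduce
  I17: { [B → C . y], [C → , C .] }  — shift, reduce
  I18: { [B → e C , .] }  — reduce
  I19: { [X → B y .] }  — reduce

No state contains more than one complete item.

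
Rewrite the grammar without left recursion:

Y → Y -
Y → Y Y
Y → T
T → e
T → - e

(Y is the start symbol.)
Y → T Y'
Y' → - Y'
Y' → Y Y'
Y' → ε
T → e
T → - e

Y is directly left-recursive. The standard transformation for
  A → A α₁ | ... | A α_m | β₁ | ... | β_n
is
  A  → β₁ A' | ... | β_n A'
  A' → α₁ A' | ... | α_m A' | ε

Y → T becomes Y → T Y'
Y → Y - becomes Y' → - Y'
Y → Y Y becomes Y' → Y Y'
Add Y' → ε

Productions for other non-terminals are unchanged:
  T → e
  T → - e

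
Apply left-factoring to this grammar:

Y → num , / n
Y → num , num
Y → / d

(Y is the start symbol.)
Y → num , Y'
Y' → / n
Y' → num
Y → / d

Left-factoring transforms A → αβ₁ | αβ₂ into A → αA' and A' → β₁ | β₂
(α is the longest common prefix among the alternatives). Repeat until
no nonterminal has two alternatives with a common prefix.

Round 1: Y has alternatives sharing prefix 'num ,'. Introduce Y': Y → num , Y'
  Add: Y' → / n
  Add: Y' → num

No remaining common prefixes — done.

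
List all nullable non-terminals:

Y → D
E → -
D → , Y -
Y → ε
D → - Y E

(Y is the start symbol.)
ε-productions: Y → ε
So Y is immediately nullable.
No further non-terminal can be added: every production for the remaining non-terminals contains a terminal or a non-nullable non-terminal.
Nullable = { 'Y' }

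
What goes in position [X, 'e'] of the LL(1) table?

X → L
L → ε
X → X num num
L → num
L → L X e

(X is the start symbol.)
To find M[X, 'e'], we find productions for X where 'e' is in the predict set (PREDICT(N → α) = (FIRST(α) \ {ε}) ∪ (FOLLOW(N) if α ⇒* ε)).

Relevant sets:
  FIRST(L) = { 'e', 'num', ε }
  FIRST(X) = { 'e', 'num', ε }
  FOLLOW(X) = { $, 'e', 'num' }

X → L: PREDICT = { $, 'e', 'num' }
  'e' is in predict set, so this production goes in M[X, 'e']
X → X num num: PREDICT = { 'e', 'num' }
  'e' is in predict set, so this production goes in M[X, 'e']

M[X, 'e'] = X → L, X → X num num  (a multiply-defined cell — the grammar is not LL(1))

Answer: X → L, X → X num num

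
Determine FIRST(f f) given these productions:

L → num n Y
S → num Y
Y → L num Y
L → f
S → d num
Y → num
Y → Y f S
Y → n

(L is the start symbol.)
To compute FIRST(f f), process the symbols left to right:
Symbol f is a terminal. Add 'f' and stop.
FIRST(f f) = { 'f' }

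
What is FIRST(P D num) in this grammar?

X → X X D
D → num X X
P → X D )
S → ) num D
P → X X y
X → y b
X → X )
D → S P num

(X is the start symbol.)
{ 'y' }

FIRST sets of the non-terminals involved (from the grammar, by fixed-point iteration):
  FIRST(P) = { 'y' }

To compute FIRST(P D num), process the symbols left to right:
Symbol P is a non-terminal. Add FIRST(P) \ {ε} = { 'y' }
P is not nullable (ε ∉ FIRST(P)), so stop here.
FIRST(P D num) = { 'y' }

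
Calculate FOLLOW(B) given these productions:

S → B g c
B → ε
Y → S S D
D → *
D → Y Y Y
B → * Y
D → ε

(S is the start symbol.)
To compute FOLLOW(B), find every occurrence of B on a right-hand side N → α B β: add FIRST(β) \ {ε}, and if β is empty or nullable also add FOLLOW(N). Iterate to a fixed point.

In S → B g c: B is followed by g c, add FIRST(g c) \ {ε} = { 'g' }

Taking the union: FOLLOW(B) = { 'g' }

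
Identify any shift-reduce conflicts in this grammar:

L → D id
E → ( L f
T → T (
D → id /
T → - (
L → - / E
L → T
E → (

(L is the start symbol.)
Yes — I4: [L → T .] vs [T → T . (]; I11: [E → ( .] vs [D → . id /]

A shift-reduce conflict occurs when an LR(0) state has both:
  - a complete (reduce) item [A → α .] (dot at the end), and
  - a shift item [B → β . c γ] (dot before a terminal).

Augment with L' → L and build the canonical LR(0) collection (I0 = CLOSURE({[L' → . L]}), then GOTO on every symbol after a dot until no new states appear). It has 15 states:
  I0: { [D → . id /], [L → . - / E], [L → . D id], [L → . T], [L' → . L], [T → . - (], [T → . T (] }  — shift
  I1: { [L → - . / E], [T → - . (] }  — shift
  I2: { [L → D . id] }  — shift
  I3: { [L' → L .] }  — accept
  I4: { [L → T .], [T → T . (] }  — shift, reduce
  I5: { [D → id . /] }  — shift
  I6: { [D → id / .] }  — reduce
  I7: { [T → T ( .] }  — reduce
  I8: { [L → D id .] }  — reduce
  I9: { [T → - ( .] }  — reduce
  I10: { [E → . ( L f], [E → . (], [L → - / . E] }  — shift
  I11: { [D → . id /], [E → ( . L f], [E → ( .], [L → . - / E], [L → . D id], [L → . T], [T → . - (], [T → . T (] }  — shift, reduce
  I12: { [L → - / E .] }  — reduce
  I13: { [E → ( L . f] }  — shift
  I14: { [E → ( L f .] }  — reduce

I4 contains reduce item [L → T .] and shift item [T → T . (] — shift-reduce conflict.
I11 contains reduce item [E → ( .] and shift items [D → . id /], [L → . - / E], [T → . - (] — shift-reduce conflict.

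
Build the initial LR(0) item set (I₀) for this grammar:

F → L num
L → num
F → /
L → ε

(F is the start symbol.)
{ [F → . /], [F → . L num], [F' → . F], [L → . num], [L → .] }

First, augment the grammar with F' → F
I₀ = CLOSURE({ [F' → . F] }):
  [F' → . F] has the dot before F: add [F → . L num], [F → . /]
  [F → . L num] has the dot before L: add [L → . num], [L → .]
No further items can be added.

I₀ = { [F → . /], [F → . L num], [F' → . F], [L → . num], [L → .] }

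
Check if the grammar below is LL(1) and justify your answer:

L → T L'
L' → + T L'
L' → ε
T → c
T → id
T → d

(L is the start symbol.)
Yes, the grammar is LL(1).

A grammar is LL(1) if for each non-terminal N with multiple productions, the predict sets of those productions are pairwise disjoint, where PREDICT(N → α) = (FIRST(α) \ {ε}) ∪ (FOLLOW(N) if α ⇒* ε).

Relevant sets:
  FOLLOW(L') = { $ }

For L':
  PREDICT(L' → '+' T L') = { '+' }
  PREDICT(L' → ε) = { $ }
For T:
  PREDICT(T → c) = { 'c' }
  PREDICT(T → id) = { 'id' }
  PREDICT(T → d) = { 'd' }
L has a single production, so nothing to check there.

All predict sets are disjoint. The grammar IS LL(1).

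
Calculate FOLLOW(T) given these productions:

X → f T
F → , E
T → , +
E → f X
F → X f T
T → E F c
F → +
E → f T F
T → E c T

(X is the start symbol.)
{ $, '+', ',', 'c', 'f' }

To compute FOLLOW(T), find every occurrence of T on a right-hand side N → α T β: add FIRST(β) \ {ε}, and if β is empty or nullable also add FOLLOW(N). Iterate to a fixed point.

In X → f T: T is at the end, add FOLLOW(X)
In F → X f T: T is at the end, add FOLLOW(F)
In E → f T F: T is followed by F, add FIRST(F) \ {ε} = { '+', ',', 'f' }
In T → E c T: T is at the end; this adds FOLLOW(T) to itself — nothing new

The FOLLOW sets referred to above (computed the same way, to a fixed point):
  FOLLOW(X) = { $, '+', ',', 'c', 'f' }
  FOLLOW(F) = { '+', ',', 'c', 'f' }

Taking the union: FOLLOW(T) = { $, '+', ',', 'c', 'f' }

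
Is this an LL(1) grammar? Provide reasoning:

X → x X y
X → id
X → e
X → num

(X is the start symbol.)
For X:
  PREDICT(X → x X y) = { 'x' }
  PREDICT(X → id) = { 'id' }
  PREDICT(X → e) = { 'e' }
  PREDICT(X → num) = { 'num' }

All predict sets are disjoint. The grammar IS LL(1).

Answer: Yes, the grammar is LL(1).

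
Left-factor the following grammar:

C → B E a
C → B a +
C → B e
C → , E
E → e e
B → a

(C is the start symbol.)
Left-factoring transforms A → αβ₁ | αβ₂ into A → αA' and A' → β₁ | β₂
(α is the longest common prefix among the alternatives). Repeat until
no nonterminal has two alternatives with a common prefix.

Round 1: C has alternatives sharing prefix 'B'. Introduce C': C → B C'
  Add: C' → E a
  Add: C' → a +
  Add: C' → e

No remaining common prefixes — done.

Resulting grammar:
C → B C'
C' → E a
C' → a +
C' → e
C → , E
E → e e
B → a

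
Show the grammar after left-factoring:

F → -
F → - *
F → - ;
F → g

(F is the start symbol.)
Left-factoring transforms A → αβ₁ | αβ₂ into A → αA' and A' → β₁ | β₂
(α is the longest common prefix among the alternatives). Repeat until
no nonterminal has two alternatives with a common prefix.

Round 1: F has alternatives sharing prefix '-'. Introduce F': F → - F'
  Add: F' → ε
  Add: F' → *
  Add: F' → ;

No remaining common prefixes — done.

Resulting grammar:
F → - F'
F' → ε
F' → *
F' → ;
F → g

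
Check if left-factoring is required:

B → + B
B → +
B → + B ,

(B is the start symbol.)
Yes, B has productions with common prefix '+'

Left-factoring is needed when two productions for the same non-terminal
share a common prefix on the right-hand side.

Productions for B:
  B → + B
  B → +
  B → + B ,

Found common prefix '+' in productions for B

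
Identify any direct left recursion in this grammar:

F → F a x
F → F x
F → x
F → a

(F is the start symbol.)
Direct left recursion occurs when N → N α for some non-terminal N (the right-hand side begins with the left-hand side itself).

F → F a x: LEFT RECURSIVE (starts with F)
F → F x: LEFT RECURSIVE (starts with F)
F → x: starts with x
F → a: starts with a

The grammar has direct left recursion on: F.

Answer: Yes, F is left-recursive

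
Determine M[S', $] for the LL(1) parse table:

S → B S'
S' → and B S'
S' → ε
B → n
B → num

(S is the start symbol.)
S' → ε

To find M[S', $], we find productions for S' where $ is in the predict set (PREDICT(N → α) = (FIRST(α) \ {ε}) ∪ (FOLLOW(N) if α ⇒* ε)).

Relevant sets:
  FOLLOW(S') = { $ }

S' → and B S': PREDICT = { 'and' }
S' → ε: PREDICT = { $ }
  $ is in predict set, so this production goes in M[S', $]

M[S', $] = S' → ε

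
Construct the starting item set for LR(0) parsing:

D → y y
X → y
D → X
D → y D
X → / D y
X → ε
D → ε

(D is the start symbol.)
{ [D → . X], [D → . y D], [D → . y y], [D → .], [D' → . D], [X → . / D y], [X → . y], [X → .] }

First, augment the grammar with D' → D
I₀ = CLOSURE({ [D' → . D] }):
  [D' → . D] has the dot before D: add [D → . y y], [D → . X], [D → . y D], [D → .]
  [D → . X] has the dot before X: add [X → . y], [X → . / D y], [X → .]
No further items can be added.

I₀ = { [D → . X], [D → . y D], [D → . y y], [D → .], [D' → . D], [X → . / D y], [X → . y], [X → .] }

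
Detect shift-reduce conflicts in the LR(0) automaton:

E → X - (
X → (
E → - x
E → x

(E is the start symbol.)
A shift-reduce conflict occurs when an LR(0) state has both:
  - a complete (reduce) item [A → α .] (dot at the end), and
  - a shift item [B → β . c γ] (dot before a terminal).

Augment with E' → E and build the canonical LR(0) collection (I0 = CLOSURE({[E' → . E]}), then GOTO on every symbol after a dot until no new states appear). It has 9 states:
  I0: { [E → . - x], [E → . X - (], [E → . x], [E' → . E], [X → . (] }  — shift
  I1: { [X → ( .] }  — reduce
  I2: { [E → - . x] }  — shift
  I3: { [E' → E .] }  — accept
  I4: { [E → X . - (] }  — shift
  I5: { [E → x .] }  — reduce
  I6: { [E → X - . (] }  — shift
  I7: { [E → X - ( .] }  — reduce
  I8: { [E → - x .] }  — reduce

No state contains both a complete item and a shift item.

Answer: No shift-reduce conflicts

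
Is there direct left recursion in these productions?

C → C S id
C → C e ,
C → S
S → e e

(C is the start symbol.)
Yes, C is left-recursive

C → C S id: LEFT RECURSIVE (starts with C)
C → C e ,: LEFT RECURSIVE (starts with C)
C → S: starts with S
S → e e: starts with e

The grammar has direct left recursion on: C.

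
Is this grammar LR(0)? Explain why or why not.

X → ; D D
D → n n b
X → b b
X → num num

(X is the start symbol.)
A grammar is LR(0) if no state in the canonical LR(0) collection has:
  - both a shift item (dot before a terminal) and a complete item (shift-reduce conflict), or
  - two or more complete items (reduce-reduce conflict; the accept item [X' → X .] counts as a complete item here).

Augment with X' → X and build the canonical LR(0) collection (I0 = CLOSURE({[X' → . X]}), then GOTO on every symbol after a dot until no new states appear). It has 12 states:
  I0: { [X → . ; D D], [X → . b b], [X → . num num], [X' → . X] }  — shift
  I1: { [D → . n n b], [X → ; . D D] }  — shift
  I2: { [X' → X .] }  — accept
  I3: { [X → b . b] }  — shift
  I4: { [X → num . num] }  — shift
  I5: { [X → num num .] }  — reduce
  I6: { [X → b b .] }  — reduce
  I7: { [D → . n n b], [X → ; D . D] }  — shift
  I8: { [D → n . n b] }  — shift
  I9: { [D → n n . b] }  — shift
  I10: { [D → n n b .] }  — reduce
  I11: { [X → ; D D .] }  — reduce

Every state is either a pure shift/goto state or contains exactly one complete item and nothing to shift — no conflicts. The grammar is LR(0).

Answer: Yes, the grammar is LR(0)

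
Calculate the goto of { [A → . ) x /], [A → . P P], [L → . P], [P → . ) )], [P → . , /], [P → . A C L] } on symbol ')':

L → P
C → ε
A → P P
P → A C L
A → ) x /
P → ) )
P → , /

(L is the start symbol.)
{ [A → ) . x /], [P → ) . )] }

GOTO(I, ')') = CLOSURE({ [A → αX.β] : [A → α.Xβ] ∈ I, X = ')' })

Items with dot before ')', with the dot advanced:
  [A → . ) x /] → [A → ) . x /]
  [P → . ) )] → [P → ) . )]
Closure adds nothing (no advanced item has the dot before a non-terminal).

GOTO = { [A → ) . x /], [P → ) . )] }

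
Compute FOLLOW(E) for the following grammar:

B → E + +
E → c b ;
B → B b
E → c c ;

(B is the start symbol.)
{ '+' }

In B → E + +: E is followed by '+' '+', add FIRST('+' '+') \ {ε} = { '+' }

Taking the union: FOLLOW(E) = { '+' }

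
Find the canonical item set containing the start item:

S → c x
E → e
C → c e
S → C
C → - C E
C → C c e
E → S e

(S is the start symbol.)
{ [C → . - C E], [C → . C c e], [C → . c e], [S → . C], [S → . c x], [S' → . S] }

First, augment the grammar with S' → S
I₀ = CLOSURE({ [S' → . S] }):
  [S' → . S] has the dot before S: add [S → . c x], [S → . C]
  [S → . C] has the dot before C: add [C → . c e], [C → . - C E], [C → . C c e]
No further items can be added.

I₀ = { [C → . - C E], [C → . C c e], [C → . c e], [S → . C], [S → . c x], [S' → . S] }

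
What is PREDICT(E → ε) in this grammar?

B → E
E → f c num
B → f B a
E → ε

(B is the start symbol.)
PREDICT(E → ε) = (FIRST(RHS) \ {ε}) ∪ (FOLLOW(E) if ε ∈ FIRST(RHS), i.e. RHS ⇒* ε)
The right-hand side is ε (FIRST(ε) = { ε }), so the predict set is FOLLOW(E) = { $, 'a' }
PREDICT(E → ε) = { $, 'a' }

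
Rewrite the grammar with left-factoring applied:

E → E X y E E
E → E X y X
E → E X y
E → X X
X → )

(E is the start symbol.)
E → E X y E'
E' → E E
E' → X
E' → ε
E → X X
X → )

Left-factoring transforms A → αβ₁ | αβ₂ into A → αA' and A' → β₁ | β₂
(α is the longest common prefix among the alternatives). Repeat until
no nonterminal has two alternatives with a common prefix.

Round 1: E has alternatives sharing prefix 'E X y'. Introduce E': E → E X y E'
  Add: E' → E E
  Add: E' → X
  Add: E' → ε

No remaining common prefixes — done.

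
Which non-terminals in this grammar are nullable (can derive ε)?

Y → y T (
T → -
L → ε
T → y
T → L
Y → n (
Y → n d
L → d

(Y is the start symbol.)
{ 'L', 'T' }

ε-productions: L → ε
So L is immediately nullable.
T → L: every symbol on the right is nullable, so T is nullable too.
No further non-terminal can be added: every production for the remaining non-terminals contains a terminal or a non-nullable non-terminal.
Nullable = { 'L', 'T' }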